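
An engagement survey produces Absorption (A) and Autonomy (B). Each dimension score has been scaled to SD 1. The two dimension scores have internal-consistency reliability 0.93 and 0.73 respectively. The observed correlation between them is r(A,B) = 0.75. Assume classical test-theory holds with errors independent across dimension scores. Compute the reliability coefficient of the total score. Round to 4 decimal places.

0.9029

Var(A+B) = 2 + 2·[0.75] = 2 + 1.5 = 3.5.
Because errors are independent across components, Cov(Tᵢ,Tⱼ) = Cov(Xᵢ,Xⱼ); the off-diagonal part of the true-score variance is the same as above.
True-score variance = [0.93 + 0.73] + 1.5 = 1.66 + 1.5 = 3.16.
Reliability = 3.16 / 3.5 = 0.9029.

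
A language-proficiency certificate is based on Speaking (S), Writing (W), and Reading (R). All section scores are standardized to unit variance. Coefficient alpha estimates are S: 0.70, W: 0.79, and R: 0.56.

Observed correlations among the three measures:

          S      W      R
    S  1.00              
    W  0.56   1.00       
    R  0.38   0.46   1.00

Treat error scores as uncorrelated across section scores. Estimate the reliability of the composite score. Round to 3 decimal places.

0.836

Var(S+W+R) = 3 + 2·[0.56 + 0.38 + 0.46] = 3 + 2.8 = 5.8.
Because errors are independent across components, Cov(Tᵢ,Tⱼ) = Cov(Xᵢ,Xⱼ); the off-diagonal part of the true-score variance is the same as above.
True-score variance = [0.70 + 0.79 + 0.56] + 2.8 = 2.05 + 2.8 = 4.85.
Reliability = 4.85 / 5.8 = 0.836.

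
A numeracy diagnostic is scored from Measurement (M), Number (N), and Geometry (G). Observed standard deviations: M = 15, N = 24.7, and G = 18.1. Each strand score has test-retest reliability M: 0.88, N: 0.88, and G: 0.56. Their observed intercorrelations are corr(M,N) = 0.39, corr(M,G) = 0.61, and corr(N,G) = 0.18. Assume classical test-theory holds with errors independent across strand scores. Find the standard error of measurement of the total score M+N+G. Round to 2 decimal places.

Var(total) = 1162.7 + 781.165 = 1943.87.
True-score variance = 918.341 + 781.165 = 1699.51, so reliability = 0.8743.
Error variance = 1943.87 − 1699.51 = 244.359; SEM = √244.359 = 15.63.

15.63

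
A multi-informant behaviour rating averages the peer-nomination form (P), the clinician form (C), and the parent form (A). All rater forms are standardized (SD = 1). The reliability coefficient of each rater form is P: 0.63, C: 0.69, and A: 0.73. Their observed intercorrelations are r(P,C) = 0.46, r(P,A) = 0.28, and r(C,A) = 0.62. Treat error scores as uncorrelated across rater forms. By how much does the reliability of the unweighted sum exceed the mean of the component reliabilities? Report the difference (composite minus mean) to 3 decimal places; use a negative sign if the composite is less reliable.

0.151

Var(sum) = 3 + 2.72 = 5.72; true-score variance = 2.05 + 2.72 = 4.77; composite reliability = 0.8339.
Mean component reliability = 0.6833.
Difference = 0.8339 − 0.6833 = 0.151.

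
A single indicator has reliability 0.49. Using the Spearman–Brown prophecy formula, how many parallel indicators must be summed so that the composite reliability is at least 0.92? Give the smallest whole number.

12

k ≥ ρ*(1−ρ₁)/(ρ₁(1−ρ*)) = 0.92·0.51 / (0.49·0.08) = 11.969.
Smallest integer k = 12.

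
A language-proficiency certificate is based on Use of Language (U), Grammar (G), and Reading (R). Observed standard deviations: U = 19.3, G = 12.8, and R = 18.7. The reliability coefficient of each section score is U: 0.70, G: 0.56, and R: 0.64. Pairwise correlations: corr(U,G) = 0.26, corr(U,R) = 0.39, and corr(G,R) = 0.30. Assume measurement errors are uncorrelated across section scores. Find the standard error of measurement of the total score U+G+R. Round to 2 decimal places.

17.60

Var(total) = 886.02 + 553.587 = 1439.61.
True-score variance = 576.295 + 553.587 = 1129.88, so reliability = 0.7849.
Error variance = 1439.61 − 1129.88 = 309.725; SEM = √309.725 = 17.60.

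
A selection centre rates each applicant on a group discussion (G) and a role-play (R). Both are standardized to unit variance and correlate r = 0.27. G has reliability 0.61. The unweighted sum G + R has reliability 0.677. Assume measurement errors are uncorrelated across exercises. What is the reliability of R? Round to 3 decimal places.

Var(G+R) = 2 + 2·0.27 = 2.540.
True-score variance = ρ_G + ρ_R + 2·0.27, so 0.677 = (0.61 + ρ_R + 0.54) / 2.540.
ρ_R = 0.677·2.540 − 0.61 − 0.54 = 0.570.

0.570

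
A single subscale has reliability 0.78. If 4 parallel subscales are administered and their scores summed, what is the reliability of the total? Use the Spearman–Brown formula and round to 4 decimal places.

ρ_k = kρ / (1 + (k−1)ρ) = 4·0.78 / (1 + 3·0.78) = 3.120 / 3.340 = 0.9341.

0.9341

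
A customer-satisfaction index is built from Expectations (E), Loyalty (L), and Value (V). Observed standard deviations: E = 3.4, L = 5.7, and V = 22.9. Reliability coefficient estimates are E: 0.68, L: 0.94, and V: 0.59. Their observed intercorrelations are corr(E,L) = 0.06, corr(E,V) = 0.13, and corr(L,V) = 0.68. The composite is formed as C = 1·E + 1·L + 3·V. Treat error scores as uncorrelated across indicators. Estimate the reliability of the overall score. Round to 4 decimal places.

Var(C) = 3.4² + 5.7² + 3²·22.9² + 2·[3.4·5.7·0.06 + 3·3.4·22.9·0.13 + 3·5.7·22.9·0.68] = 4763.74 + 595.619 = 5359.36.
Because errors are independent across components, Cov(Tᵢ,Tⱼ) = Cov(Xᵢ,Xⱼ); the off-diagonal part of the true-score variance is the same as above.
True-score variance = [3.4²·0.68 + 5.7²·0.94 + 3²·22.9²·0.59] + 595.619 = 2823.02 + 595.619 = 3418.64.
Reliability = 3418.64 / 5359.36 = 0.6379.

0.6379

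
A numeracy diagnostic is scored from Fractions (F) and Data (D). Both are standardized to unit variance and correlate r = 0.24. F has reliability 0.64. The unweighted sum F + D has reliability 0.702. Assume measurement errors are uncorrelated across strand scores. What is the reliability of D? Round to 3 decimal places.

0.621

Var(F+D) = 2 + 2·0.24 = 2.480.
True-score variance = ρ_F + ρ_D + 2·0.24, so 0.702 = (0.64 + ρ_D + 0.48) / 2.480.
ρ_D = 0.702·2.480 − 0.64 − 0.48 = 0.621.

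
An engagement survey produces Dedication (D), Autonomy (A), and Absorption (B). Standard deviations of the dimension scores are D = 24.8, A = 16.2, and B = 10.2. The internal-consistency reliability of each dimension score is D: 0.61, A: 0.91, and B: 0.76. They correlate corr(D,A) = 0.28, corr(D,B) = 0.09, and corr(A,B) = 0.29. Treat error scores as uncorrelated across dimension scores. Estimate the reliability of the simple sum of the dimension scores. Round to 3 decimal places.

Var(D+A+B) = 24.8² + 16.2² + 10.2² + 2·[24.8·16.2·0.28 + 24.8·10.2·0.09 + 16.2·10.2·0.29] = 981.52 + 366.358 = 1347.88.
With uncorrelated errors the cross-covariances are all true-score covariance, so they carry over unchanged; only the diagonal terms shrink to ρᵢσᵢ².
True-score variance = [24.8²·0.61 + 16.2²·0.91 + 10.2²·0.76] + 366.358 = 693.065 + 366.358 = 1059.42.
Reliability = 1059.42 / 1347.88 = 0.786.

0.786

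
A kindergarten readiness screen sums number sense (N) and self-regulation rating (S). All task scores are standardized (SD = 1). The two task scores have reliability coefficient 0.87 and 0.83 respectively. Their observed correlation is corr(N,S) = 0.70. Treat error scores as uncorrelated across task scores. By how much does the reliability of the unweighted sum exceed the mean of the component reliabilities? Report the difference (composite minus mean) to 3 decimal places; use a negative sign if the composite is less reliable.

Var(sum) = 2 + 1.4 = 3.4; true-score variance = 1.7 + 1.4 = 3.1; composite reliability = 0.9118.
Mean component reliability = 0.8500.
Difference = 0.9118 − 0.8500 = 0.062.

0.062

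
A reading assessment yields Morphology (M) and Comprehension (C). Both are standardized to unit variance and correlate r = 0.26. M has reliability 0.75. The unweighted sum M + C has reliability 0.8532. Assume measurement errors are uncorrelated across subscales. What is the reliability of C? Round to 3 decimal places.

0.880

Var(M+C) = 2 + 2·0.26 = 2.520.
True-score variance = ρ_M + ρ_C + 2·0.26, so 0.8532 = (0.75 + ρ_C + 0.52) / 2.520.
ρ_C = 0.8532·2.520 − 0.75 − 0.52 = 0.880.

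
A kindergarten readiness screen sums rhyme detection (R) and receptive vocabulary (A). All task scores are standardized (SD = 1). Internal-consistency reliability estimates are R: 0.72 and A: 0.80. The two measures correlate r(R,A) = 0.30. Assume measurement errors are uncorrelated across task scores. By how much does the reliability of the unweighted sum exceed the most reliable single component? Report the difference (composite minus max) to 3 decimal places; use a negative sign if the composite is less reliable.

Var(sum) = 2 + 0.6 = 2.6; true-score variance = 1.52 + 0.6 = 2.12; composite reliability = 0.8154.
Max component reliability = 0.8000.
Difference = 0.8154 − 0.8000 = 0.015.

0.015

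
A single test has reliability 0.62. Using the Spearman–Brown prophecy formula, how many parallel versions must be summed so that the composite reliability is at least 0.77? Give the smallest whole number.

3

k ≥ ρ*(1−ρ₁)/(ρ₁(1−ρ*)) = 0.77·0.38 / (0.62·0.23) = 2.052.
Smallest integer k = 3.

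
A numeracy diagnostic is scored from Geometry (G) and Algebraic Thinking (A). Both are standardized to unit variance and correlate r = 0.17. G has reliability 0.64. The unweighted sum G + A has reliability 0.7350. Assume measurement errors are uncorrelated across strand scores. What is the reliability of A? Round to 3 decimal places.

Var(G+A) = 2 + 2·0.17 = 2.340.
True-score variance = ρ_G + ρ_A + 2·0.17, so 0.7350 = (0.64 + ρ_A + 0.34) / 2.340.
ρ_A = 0.7350·2.340 − 0.64 − 0.34 = 0.740.

0.740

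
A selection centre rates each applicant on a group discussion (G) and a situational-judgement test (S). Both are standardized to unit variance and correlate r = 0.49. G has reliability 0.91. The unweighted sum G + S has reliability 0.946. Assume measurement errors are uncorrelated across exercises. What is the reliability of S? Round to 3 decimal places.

Var(G+S) = 2 + 2·0.49 = 2.980.
True-score variance = ρ_G + ρ_S + 2·0.49, so 0.946 = (0.91 + ρ_S + 0.98) / 2.980.
ρ_S = 0.946·2.980 − 0.91 − 0.98 = 0.929.

0.929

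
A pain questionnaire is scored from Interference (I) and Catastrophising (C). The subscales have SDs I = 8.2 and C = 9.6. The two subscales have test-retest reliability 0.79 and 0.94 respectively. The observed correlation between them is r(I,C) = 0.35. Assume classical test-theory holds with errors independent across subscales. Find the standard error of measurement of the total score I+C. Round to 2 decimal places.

4.43

Var(total) = 159.4 + 55.104 = 214.504.
True-score variance = 139.75 + 55.104 = 194.854, so reliability = 0.9084.
Error variance = 214.504 − 194.854 = 19.65; SEM = √19.65 = 4.43.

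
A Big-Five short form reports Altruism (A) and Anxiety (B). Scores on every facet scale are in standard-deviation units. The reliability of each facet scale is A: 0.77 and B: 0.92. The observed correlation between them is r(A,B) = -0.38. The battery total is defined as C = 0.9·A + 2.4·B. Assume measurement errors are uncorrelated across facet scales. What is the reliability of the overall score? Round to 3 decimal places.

0.869

Var(C) = 0.9² + 2.4² + 2·[2.16·(-0.38)] = 6.57 − 1.6416 = 4.9284.
Because errors are independent across components, Cov(Tᵢ,Tⱼ) = Cov(Xᵢ,Xⱼ); the off-diagonal part of the true-score variance is the same as above.
True-score variance = [0.9²·0.77 + 2.4²·0.92] − 1.6416 = 5.9229 − 1.6416 = 4.2813.
Reliability = 4.2813 / 4.9284 = 0.869.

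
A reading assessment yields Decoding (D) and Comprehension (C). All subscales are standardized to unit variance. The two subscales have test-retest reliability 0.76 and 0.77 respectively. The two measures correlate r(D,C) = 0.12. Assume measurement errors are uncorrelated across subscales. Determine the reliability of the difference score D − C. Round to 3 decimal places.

Var(D−C) = 1 + 1 − 2·0.12 = 2 − 0.24 = 1.76.
With uncorrelated errors the cross-covariances are all true-score covariance, so they carry over unchanged; only the diagonal terms shrink to ρᵢσᵢ².
True-score variance = [0.76 + 0.77] − 0.24 = 1.53 − 0.24 = 1.29.
Reliability = 1.29 / 1.76 = 0.733.

0.733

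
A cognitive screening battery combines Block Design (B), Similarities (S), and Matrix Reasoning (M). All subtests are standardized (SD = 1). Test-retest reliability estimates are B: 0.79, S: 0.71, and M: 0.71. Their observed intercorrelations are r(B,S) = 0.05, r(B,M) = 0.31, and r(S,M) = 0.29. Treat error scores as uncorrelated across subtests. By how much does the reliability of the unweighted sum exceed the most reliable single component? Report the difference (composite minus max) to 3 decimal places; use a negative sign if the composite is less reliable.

0.026

Var(sum) = 3 + 1.3 = 4.3; true-score variance = 2.21 + 1.3 = 3.51; composite reliability = 0.8163.
Max component reliability = 0.7900.
Difference = 0.8163 − 0.7900 = 0.026.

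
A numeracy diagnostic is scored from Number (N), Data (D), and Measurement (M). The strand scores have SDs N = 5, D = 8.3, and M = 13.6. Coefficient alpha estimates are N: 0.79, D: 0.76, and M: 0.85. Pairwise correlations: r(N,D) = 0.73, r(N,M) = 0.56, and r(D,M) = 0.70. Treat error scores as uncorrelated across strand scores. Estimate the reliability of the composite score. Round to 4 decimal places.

Var(N+D+M) = 5² + 8.3² + 13.6² + 2·[5·8.3·0.73 + 5·13.6·0.56 + 8.3·13.6·0.70] = 278.85 + 294.782 = 573.632.
Under uncorrelated errors the observed covariances equal the true-score covariances, so only the own-variance terms attenuate.
True-score variance = [5²·0.79 + 8.3²·0.76 + 13.6²·0.85] + 294.782 = 229.322 + 294.782 = 524.104.
Reliability = 524.104 / 573.632 = 0.9137.

0.9137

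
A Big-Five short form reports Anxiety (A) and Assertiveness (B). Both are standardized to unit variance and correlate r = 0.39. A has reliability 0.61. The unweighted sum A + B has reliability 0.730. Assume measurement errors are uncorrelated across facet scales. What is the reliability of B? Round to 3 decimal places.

Var(A+B) = 2 + 2·0.39 = 2.780.
True-score variance = ρ_A + ρ_B + 2·0.39, so 0.730 = (0.61 + ρ_B + 0.78) / 2.780.
ρ_B = 0.730·2.780 − 0.61 − 0.78 = 0.639.

0.639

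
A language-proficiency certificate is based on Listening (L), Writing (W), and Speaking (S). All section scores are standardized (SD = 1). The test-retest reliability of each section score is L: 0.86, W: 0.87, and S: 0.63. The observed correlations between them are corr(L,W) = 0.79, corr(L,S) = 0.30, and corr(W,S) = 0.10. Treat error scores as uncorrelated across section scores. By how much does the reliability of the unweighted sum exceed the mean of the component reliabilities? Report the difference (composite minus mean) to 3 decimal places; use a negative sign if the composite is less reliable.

0.094

Var(sum) = 3 + 2.38 = 5.38; true-score variance = 2.36 + 2.38 = 4.74; composite reliability = 0.8810.
Mean component reliability = 0.7867.
Difference = 0.8810 − 0.7867 = 0.094.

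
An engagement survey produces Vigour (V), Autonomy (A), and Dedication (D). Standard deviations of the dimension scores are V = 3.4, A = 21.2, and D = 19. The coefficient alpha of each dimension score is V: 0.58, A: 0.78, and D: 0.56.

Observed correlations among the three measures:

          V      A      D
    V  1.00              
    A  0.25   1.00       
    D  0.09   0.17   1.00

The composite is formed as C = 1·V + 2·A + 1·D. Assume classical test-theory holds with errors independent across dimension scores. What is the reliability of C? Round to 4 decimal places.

Var(C) = 3.4² + 2²·21.2² + 19² + 2·[2·3.4·21.2·0.25 + 3.4·19·0.09 + 2·21.2·19·0.17] = 2170.32 + 357.612 = 2527.93.
Because errors are independent across components, Cov(Tᵢ,Tⱼ) = Cov(Xᵢ,Xⱼ); the off-diagonal part of the true-score variance is the same as above.
True-score variance = [3.4²·0.58 + 2²·21.2²·0.78 + 19²·0.56] + 357.612 = 1611.12 + 357.612 = 1968.73.
Reliability = 1968.73 / 2527.93 = 0.7788.

0.7788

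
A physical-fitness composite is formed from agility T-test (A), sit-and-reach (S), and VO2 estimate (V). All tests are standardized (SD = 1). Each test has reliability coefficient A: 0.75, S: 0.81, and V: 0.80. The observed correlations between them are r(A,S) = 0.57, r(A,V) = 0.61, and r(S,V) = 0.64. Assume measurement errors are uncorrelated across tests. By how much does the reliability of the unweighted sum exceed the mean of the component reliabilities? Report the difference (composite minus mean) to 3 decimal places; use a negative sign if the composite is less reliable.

0.117

Var(sum) = 3 + 3.64 = 6.64; true-score variance = 2.36 + 3.64 = 6; composite reliability = 0.9036.
Mean component reliability = 0.7867.
Difference = 0.9036 − 0.7867 = 0.117.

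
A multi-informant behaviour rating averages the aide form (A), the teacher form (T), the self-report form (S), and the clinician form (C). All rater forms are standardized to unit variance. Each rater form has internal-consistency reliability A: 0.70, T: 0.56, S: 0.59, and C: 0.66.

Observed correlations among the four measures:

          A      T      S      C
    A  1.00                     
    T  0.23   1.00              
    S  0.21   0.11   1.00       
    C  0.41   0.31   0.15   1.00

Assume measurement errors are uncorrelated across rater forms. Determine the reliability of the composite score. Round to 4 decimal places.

0.7822

Var(A+T+S+C) = 4 + 2·[0.23 + 0.21 + 0.41 + 0.11 + 0.31 + 0.15] = 4 + 2.84 = 6.84.
With uncorrelated errors the cross-covariances are all true-score covariance, so they carry over unchanged; only the diagonal terms shrink to ρᵢσᵢ².
True-score variance = [0.70 + 0.56 + 0.59 + 0.66] + 2.84 = 2.51 + 2.84 = 5.35.
Reliability = 5.35 / 6.84 = 0.7822.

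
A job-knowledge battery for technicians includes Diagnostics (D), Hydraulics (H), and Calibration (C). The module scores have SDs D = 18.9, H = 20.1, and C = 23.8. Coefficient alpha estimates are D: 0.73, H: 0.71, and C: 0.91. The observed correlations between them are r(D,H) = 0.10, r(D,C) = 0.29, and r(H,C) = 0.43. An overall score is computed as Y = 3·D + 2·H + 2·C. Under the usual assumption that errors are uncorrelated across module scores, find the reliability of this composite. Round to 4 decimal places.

0.8569

Var(Y) = 3²·18.9² + 2²·20.1² + 2²·23.8² + 2·[6·18.9·20.1·0.10 + 6·18.9·23.8·0.29 + 4·20.1·23.8·0.43] = 7096.69 + 3666.87 = 10763.6.
Under uncorrelated errors the observed covariances equal the true-score covariances, so only the own-variance terms attenuate.
True-score variance = [3²·18.9²·0.73 + 2²·20.1²·0.71 + 2²·23.8²·0.91] + 3666.87 = 5556.1 + 3666.87 = 9222.97.
Reliability = 9222.97 / 10763.6 = 0.8569.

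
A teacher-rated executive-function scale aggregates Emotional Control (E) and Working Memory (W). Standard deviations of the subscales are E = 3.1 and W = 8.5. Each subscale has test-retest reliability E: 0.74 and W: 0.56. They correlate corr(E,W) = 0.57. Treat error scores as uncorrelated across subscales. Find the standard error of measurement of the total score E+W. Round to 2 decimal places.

5.86

Var(total) = 81.86 + 30.039 = 111.899.
True-score variance = 47.5714 + 30.039 = 77.6104, so reliability = 0.6936.
Error variance = 111.899 − 77.6104 = 34.2886; SEM = √34.2886 = 5.86.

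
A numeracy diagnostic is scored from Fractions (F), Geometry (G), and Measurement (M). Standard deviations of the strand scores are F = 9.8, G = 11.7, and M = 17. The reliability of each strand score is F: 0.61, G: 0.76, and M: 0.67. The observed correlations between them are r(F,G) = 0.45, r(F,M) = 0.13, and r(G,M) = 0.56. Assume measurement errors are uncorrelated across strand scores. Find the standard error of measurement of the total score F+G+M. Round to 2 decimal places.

12.87

Var(total) = 521.93 + 369.278 = 891.208.
True-score variance = 356.251 + 369.278 = 725.529, so reliability = 0.8141.
Error variance = 891.208 − 725.529 = 165.679; SEM = √165.679 = 12.87.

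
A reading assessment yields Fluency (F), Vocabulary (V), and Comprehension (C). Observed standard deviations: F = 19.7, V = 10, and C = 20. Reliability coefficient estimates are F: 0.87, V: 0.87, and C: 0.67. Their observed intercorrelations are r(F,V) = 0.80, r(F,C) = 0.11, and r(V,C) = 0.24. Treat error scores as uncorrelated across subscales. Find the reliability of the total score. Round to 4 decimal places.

0.8590

Var(F+V+C) = 19.7² + 10² + 20² + 2·[19.7·10·0.80 + 19.7·20·0.11 + 10·20·0.24] = 888.09 + 497.88 = 1385.97.
Because errors are independent across components, Cov(Tᵢ,Tⱼ) = Cov(Xᵢ,Xⱼ); the off-diagonal part of the true-score variance is the same as above.
True-score variance = [19.7²·0.87 + 10²·0.87 + 20²·0.67] + 497.88 = 692.638 + 497.88 = 1190.52.
Reliability = 1190.52 / 1385.97 = 0.8590.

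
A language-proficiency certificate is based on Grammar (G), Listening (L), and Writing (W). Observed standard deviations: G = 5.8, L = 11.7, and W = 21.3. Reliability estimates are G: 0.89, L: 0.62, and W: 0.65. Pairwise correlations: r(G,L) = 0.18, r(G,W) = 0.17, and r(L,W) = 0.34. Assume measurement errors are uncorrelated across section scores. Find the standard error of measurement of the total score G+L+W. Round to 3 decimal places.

14.646

Var(total) = 624.22 + 235.896 = 860.116.
True-score variance = 409.71 + 235.896 = 645.606, so reliability = 0.7506.
Error variance = 860.116 − 645.606 = 214.51; SEM = √214.51 = 14.646.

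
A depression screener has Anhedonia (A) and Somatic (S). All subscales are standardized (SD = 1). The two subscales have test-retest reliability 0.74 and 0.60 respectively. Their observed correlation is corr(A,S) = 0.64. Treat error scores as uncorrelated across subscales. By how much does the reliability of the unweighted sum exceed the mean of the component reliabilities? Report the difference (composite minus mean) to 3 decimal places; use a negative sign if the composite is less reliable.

0.129

Var(sum) = 2 + 1.28 = 3.28; true-score variance = 1.34 + 1.28 = 2.62; composite reliability = 0.7988.
Mean component reliability = 0.6700.
Difference = 0.7988 − 0.6700 = 0.129.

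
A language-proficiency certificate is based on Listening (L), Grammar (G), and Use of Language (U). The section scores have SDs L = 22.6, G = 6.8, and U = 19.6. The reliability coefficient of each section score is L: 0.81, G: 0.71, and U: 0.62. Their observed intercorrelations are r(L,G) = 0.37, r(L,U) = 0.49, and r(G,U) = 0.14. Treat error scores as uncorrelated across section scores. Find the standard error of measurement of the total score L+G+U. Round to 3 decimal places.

16.014

Var(total) = 941.16 + 585.142 = 1526.3.
True-score variance = 684.725 + 585.142 = 1269.87, so reliability = 0.8320.
Error variance = 1526.3 − 1269.87 = 256.435; SEM = √256.435 = 16.014.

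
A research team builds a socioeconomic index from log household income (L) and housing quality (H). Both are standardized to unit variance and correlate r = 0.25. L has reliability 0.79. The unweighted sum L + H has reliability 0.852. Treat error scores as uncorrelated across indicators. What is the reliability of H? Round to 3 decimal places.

0.840

Var(L+H) = 2 + 2·0.25 = 2.500.
True-score variance = ρ_L + ρ_H + 2·0.25, so 0.852 = (0.79 + ρ_H + 0.50) / 2.500.
ρ_H = 0.852·2.500 − 0.79 − 0.50 = 0.840.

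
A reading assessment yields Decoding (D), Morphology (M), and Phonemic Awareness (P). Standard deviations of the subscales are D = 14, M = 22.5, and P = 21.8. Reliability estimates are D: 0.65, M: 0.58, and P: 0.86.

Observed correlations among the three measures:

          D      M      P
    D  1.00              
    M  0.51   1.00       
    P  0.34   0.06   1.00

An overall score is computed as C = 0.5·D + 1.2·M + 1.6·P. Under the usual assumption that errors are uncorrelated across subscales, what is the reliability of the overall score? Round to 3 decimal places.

Var(C) = 0.5²·14² + 1.2²·22.5² + 1.6²·21.8² + 2·[0.6·14·22.5·0.51 + 0.8·14·21.8·0.34 + 1.92·22.5·21.8·0.06] = 1994.61 + 471.82 = 2466.43.
Under uncorrelated errors the observed covariances equal the true-score covariances, so only the own-variance terms attenuate.
True-score variance = [0.5²·14²·0.65 + 1.2²·22.5²·0.58 + 1.6²·21.8²·0.86] + 471.82 = 1500.96 + 471.82 = 1972.78.
Reliability = 1972.78 / 2466.43 = 0.800.

0.800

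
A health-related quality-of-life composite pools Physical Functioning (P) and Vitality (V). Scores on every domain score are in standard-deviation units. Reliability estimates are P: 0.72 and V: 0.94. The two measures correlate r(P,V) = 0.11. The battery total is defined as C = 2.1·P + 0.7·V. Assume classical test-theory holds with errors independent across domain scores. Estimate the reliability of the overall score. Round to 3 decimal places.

0.758

Var(C) = 2.1² + 0.7² + 2·[1.47·0.11] = 4.9 + 0.3234 = 5.2234.
Because errors are independent across components, Cov(Tᵢ,Tⱼ) = Cov(Xᵢ,Xⱼ); the off-diagonal part of the true-score variance is the same as above.
True-score variance = [2.1²·0.72 + 0.7²·0.94] + 0.3234 = 3.6358 + 0.3234 = 3.9592.
Reliability = 3.9592 / 5.2234 = 0.758.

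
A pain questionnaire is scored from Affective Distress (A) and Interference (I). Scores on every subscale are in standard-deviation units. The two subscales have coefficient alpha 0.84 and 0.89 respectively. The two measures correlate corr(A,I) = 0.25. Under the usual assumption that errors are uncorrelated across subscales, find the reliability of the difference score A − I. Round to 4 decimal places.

Var(A−I) = 1 + 1 − 2·0.25 = 2 − 0.5 = 1.5.
Because errors are independent across components, Cov(Tᵢ,Tⱼ) = Cov(Xᵢ,Xⱼ); the off-diagonal part of the true-score variance is the same as above.
True-score variance = [0.84 + 0.89] − 0.5 = 1.73 − 0.5 = 1.23.
Reliability = 1.23 / 1.5 = 0.8200.

0.8200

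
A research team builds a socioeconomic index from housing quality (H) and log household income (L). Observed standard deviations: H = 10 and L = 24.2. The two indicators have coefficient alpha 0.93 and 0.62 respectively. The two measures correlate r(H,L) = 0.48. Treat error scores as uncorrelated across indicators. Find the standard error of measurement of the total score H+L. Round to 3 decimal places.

15.151

Var(total) = 685.64 + 232.32 = 917.96.
True-score variance = 456.097 + 232.32 = 688.417, so reliability = 0.7499.
Error variance = 917.96 − 688.417 = 229.543; SEM = √229.543 = 15.151.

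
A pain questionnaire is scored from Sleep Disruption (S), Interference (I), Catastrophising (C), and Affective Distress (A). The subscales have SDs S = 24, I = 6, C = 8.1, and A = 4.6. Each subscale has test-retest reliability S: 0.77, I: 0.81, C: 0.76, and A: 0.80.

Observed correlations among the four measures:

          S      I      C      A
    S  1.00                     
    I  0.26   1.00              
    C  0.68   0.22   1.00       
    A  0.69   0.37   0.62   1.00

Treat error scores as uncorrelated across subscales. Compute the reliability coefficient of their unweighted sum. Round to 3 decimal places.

Var(S+I+C+A) = 24² + 6² + 8.1² + 4.6² + 2·[24·6·0.26 + 24·8.1·0.68 + 24·4.6·0.69 + 6·8.1·0.22 + 6·4.6·0.37 + 8.1·4.6·0.62] = 698.77 + 579.626 = 1278.4.
Because errors are independent across components, Cov(Tᵢ,Tⱼ) = Cov(Xᵢ,Xⱼ); the off-diagonal part of the true-score variance is the same as above.
True-score variance = [24²·0.77 + 6²·0.81 + 8.1²·0.76 + 4.6²·0.80] + 579.626 = 539.472 + 579.626 = 1119.1.
Reliability = 1119.1 / 1278.4 = 0.875.

0.875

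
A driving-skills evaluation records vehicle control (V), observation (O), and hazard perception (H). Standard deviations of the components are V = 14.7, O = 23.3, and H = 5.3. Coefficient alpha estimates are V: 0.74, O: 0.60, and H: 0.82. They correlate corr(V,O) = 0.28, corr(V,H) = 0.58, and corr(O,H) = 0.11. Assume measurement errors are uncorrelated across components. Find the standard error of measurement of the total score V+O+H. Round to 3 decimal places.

Var(total) = 787.07 + 309.349 = 1096.42.
True-score variance = 508.674 + 309.349 = 818.023, so reliability = 0.7461.
Error variance = 1096.42 − 818.023 = 278.396; SEM = √278.396 = 16.685.

16.685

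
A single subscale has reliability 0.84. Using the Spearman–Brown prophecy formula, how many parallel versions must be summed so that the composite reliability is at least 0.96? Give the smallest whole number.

k ≥ ρ*(1−ρ₁)/(ρ₁(1−ρ*)) = 0.96·0.16 / (0.84·0.04) = 4.571.
Smallest integer k = 5.

5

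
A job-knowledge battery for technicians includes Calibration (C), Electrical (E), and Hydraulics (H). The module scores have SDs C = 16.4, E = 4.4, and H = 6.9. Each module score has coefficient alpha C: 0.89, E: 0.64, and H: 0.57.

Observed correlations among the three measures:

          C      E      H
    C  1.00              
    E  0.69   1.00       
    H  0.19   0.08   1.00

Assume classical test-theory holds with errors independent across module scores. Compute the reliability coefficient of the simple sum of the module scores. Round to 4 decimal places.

0.8820

Var(C+E+H) = 16.4² + 4.4² + 6.9² + 2·[16.4·4.4·0.69 + 16.4·6.9·0.19 + 4.4·6.9·0.08] = 335.93 + 147.439 = 483.369.
Under uncorrelated errors the observed covariances equal the true-score covariances, so only the own-variance terms attenuate.
True-score variance = [16.4²·0.89 + 4.4²·0.64 + 6.9²·0.57] + 147.439 = 278.902 + 147.439 = 426.342.
Reliability = 426.342 / 483.369 = 0.8820.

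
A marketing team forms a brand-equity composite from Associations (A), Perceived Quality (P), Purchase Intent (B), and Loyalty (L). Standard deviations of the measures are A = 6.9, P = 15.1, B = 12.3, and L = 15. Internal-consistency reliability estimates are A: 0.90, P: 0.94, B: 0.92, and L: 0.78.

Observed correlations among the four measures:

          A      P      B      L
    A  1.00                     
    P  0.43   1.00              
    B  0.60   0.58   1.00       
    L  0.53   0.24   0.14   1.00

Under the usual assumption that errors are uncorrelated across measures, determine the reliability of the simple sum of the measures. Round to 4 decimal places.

0.9398

Var(A+P+B+L) = 6.9² + 15.1² + 12.3² + 15² + 2·[6.9·15.1·0.43 + 6.9·12.3·0.60 + 6.9·15·0.53 + 15.1·12.3·0.58 + 15.1·15·0.24 + 12.3·15·0.14] = 651.91 + 676.984 = 1328.89.
Because errors are independent across components, Cov(Tᵢ,Tⱼ) = Cov(Xᵢ,Xⱼ); the off-diagonal part of the true-score variance is the same as above.
True-score variance = [6.9²·0.90 + 15.1²·0.94 + 12.3²·0.92 + 15²·0.78] + 676.984 = 571.865 + 676.984 = 1248.85.
Reliability = 1248.85 / 1328.89 = 0.9398.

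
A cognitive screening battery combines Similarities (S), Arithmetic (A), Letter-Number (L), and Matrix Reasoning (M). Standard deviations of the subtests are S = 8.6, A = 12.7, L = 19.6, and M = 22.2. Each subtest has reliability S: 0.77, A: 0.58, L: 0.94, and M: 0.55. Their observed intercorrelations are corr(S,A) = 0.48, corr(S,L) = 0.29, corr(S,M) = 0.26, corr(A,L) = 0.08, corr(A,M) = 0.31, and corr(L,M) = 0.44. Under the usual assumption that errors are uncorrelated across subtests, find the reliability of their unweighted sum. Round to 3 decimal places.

Var(S+A+L+M) = 8.6² + 12.7² + 19.6² + 22.2² + 2·[8.6·12.7·0.48 + 8.6·19.6·0.29 + 8.6·22.2·0.26 + 12.7·19.6·0.08 + 12.7·22.2·0.31 + 19.6·22.2·0.44] = 1112.25 + 899.43 = 2011.68.
Under uncorrelated errors the observed covariances equal the true-score covariances, so only the own-variance terms attenuate.
True-score variance = [8.6²·0.77 + 12.7²·0.58 + 19.6²·0.94 + 22.2²·0.55] + 899.43 = 782.67 + 899.43 = 1682.1.
Reliability = 1682.1 / 2011.68 = 0.836.

0.836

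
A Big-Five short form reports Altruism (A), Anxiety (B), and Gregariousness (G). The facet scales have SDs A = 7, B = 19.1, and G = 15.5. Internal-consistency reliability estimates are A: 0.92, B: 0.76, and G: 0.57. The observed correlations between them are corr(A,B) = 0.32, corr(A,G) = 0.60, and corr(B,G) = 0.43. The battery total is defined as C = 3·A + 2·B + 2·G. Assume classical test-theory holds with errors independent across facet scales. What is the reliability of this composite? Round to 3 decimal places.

Var(C) = 3²·7² + 2²·19.1² + 2²·15.5² + 2·[6·7·19.1·0.32 + 6·7·15.5·0.60 + 4·19.1·15.5·0.43] = 2861.24 + 2313.02 = 5174.26.
With uncorrelated errors the cross-covariances are all true-score covariance, so they carry over unchanged; only the diagonal terms shrink to ρᵢσᵢ².
True-score variance = [3²·7²·0.92 + 2²·19.1²·0.76 + 2²·15.5²·0.57] + 2313.02 = 2062.51 + 2313.02 = 4375.53.
Reliability = 4375.53 / 5174.26 = 0.846.

0.846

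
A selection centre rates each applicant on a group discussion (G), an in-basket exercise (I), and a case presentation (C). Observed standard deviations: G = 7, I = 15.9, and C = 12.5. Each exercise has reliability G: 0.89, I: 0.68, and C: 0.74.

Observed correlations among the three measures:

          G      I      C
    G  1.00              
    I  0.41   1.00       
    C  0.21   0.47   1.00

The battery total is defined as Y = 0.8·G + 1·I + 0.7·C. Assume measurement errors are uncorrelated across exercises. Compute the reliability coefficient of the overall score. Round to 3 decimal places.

0.822

Var(Y) = 0.8²·7² + 15.9² + 0.7²·12.5² + 2·[0.8·7·15.9·0.41 + 0.56·7·12.5·0.21 + 0.7·15.9·12.5·0.47] = 360.733 + 224.37 = 585.103.
With uncorrelated errors the cross-covariances are all true-score covariance, so they carry over unchanged; only the diagonal terms shrink to ρᵢσᵢ².
True-score variance = [0.8²·7²·0.89 + 15.9²·0.68 + 0.7²·12.5²·0.74] + 224.37 = 256.477 + 224.37 = 480.848.
Reliability = 480.848 / 585.103 = 0.822.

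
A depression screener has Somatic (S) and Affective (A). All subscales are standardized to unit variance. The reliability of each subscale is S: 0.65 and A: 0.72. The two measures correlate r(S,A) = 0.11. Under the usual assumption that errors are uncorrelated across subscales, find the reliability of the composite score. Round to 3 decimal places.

Var(S+A) = 2 + 2·[0.11] = 2 + 0.22 = 2.22.
Under uncorrelated errors the observed covariances equal the true-score covariances, so only the own-variance terms attenuate.
True-score variance = [0.65 + 0.72] + 0.22 = 1.37 + 0.22 = 1.59.
Reliability = 1.59 / 2.22 = 0.716.

0.716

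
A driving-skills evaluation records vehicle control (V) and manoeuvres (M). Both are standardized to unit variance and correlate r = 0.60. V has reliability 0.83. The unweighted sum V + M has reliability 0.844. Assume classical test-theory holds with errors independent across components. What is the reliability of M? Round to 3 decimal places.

Var(V+M) = 2 + 2·0.60 = 3.200.
True-score variance = ρ_V + ρ_M + 2·0.60, so 0.844 = (0.83 + ρ_M + 1.20) / 3.200.
ρ_M = 0.844·3.200 − 0.83 − 1.20 = 0.671.

0.671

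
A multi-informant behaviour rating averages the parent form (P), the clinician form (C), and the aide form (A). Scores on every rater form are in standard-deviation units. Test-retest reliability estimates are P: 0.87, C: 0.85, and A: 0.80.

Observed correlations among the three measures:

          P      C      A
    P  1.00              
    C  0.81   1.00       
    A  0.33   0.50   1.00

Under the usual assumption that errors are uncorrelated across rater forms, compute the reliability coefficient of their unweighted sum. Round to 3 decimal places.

Var(P+C+A) = 3 + 2·[0.81 + 0.33 + 0.50] = 3 + 3.28 = 6.28.
Because errors are independent across components, Cov(Tᵢ,Tⱼ) = Cov(Xᵢ,Xⱼ); the off-diagonal part of the true-score variance is the same as above.
True-score variance = [0.87 + 0.85 + 0.80] + 3.28 = 2.52 + 3.28 = 5.8.
Reliability = 5.8 / 6.28 = 0.924.

0.924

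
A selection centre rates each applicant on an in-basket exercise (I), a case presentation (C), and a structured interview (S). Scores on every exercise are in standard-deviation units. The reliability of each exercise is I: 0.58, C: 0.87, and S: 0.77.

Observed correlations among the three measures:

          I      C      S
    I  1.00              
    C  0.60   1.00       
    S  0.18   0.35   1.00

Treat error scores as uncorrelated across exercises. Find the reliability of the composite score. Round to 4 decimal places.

0.8517

Var(I+C+S) = 3 + 2·[0.60 + 0.18 + 0.35] = 3 + 2.26 = 5.26.
With uncorrelated errors the cross-covariances are all true-score covariance, so they carry over unchanged; only the diagonal terms shrink to ρᵢσᵢ².
True-score variance = [0.58 + 0.87 + 0.77] + 2.26 = 2.22 + 2.26 = 4.48.
Reliability = 4.48 / 5.26 = 0.8517.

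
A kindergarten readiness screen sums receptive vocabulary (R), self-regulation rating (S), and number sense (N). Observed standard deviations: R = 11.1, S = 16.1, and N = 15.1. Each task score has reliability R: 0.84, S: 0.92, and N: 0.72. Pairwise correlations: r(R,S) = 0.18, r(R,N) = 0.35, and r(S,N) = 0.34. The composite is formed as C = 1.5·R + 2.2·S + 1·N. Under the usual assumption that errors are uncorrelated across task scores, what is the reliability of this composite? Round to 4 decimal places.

Var(C) = 1.5²·11.1² + 2.2²·16.1² + 15.1² + 2·[3.3·11.1·16.1·0.18 + 1.5·11.1·15.1·0.35 + 2.2·16.1·15.1·0.34] = 1759.81 + 751.991 = 2511.8.
Because errors are independent across components, Cov(Tᵢ,Tⱼ) = Cov(Xᵢ,Xⱼ); the off-diagonal part of the true-score variance is the same as above.
True-score variance = [1.5²·11.1²·0.84 + 2.2²·16.1²·0.92 + 15.1²·0.72] + 751.991 = 1551.24 + 751.991 = 2303.23.
Reliability = 2303.23 / 2511.8 = 0.9170.

0.9170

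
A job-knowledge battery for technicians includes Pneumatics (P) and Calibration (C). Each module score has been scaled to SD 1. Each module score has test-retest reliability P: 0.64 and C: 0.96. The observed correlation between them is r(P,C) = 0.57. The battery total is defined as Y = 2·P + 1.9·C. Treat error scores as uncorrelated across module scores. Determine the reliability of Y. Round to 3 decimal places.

Var(Y) = 2² + 1.9² + 2·[3.8·0.57] = 7.61 + 4.332 = 11.942.
Because errors are independent across components, Cov(Tᵢ,Tⱼ) = Cov(Xᵢ,Xⱼ); the off-diagonal part of the true-score variance is the same as above.
True-score variance = [2²·0.64 + 1.9²·0.96] + 4.332 = 6.0256 + 4.332 = 10.3576.
Reliability = 10.3576 / 11.942 = 0.867.

0.867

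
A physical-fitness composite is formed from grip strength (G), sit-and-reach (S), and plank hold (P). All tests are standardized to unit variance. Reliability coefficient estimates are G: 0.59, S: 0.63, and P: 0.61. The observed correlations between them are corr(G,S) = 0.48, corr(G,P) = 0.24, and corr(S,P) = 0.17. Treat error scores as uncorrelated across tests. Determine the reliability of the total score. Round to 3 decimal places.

Var(G+S+P) = 3 + 2·[0.48 + 0.24 + 0.17] = 3 + 1.78 = 4.78.
Under uncorrelated errors the observed covariances equal the true-score covariances, so only the own-variance terms attenuate.
True-score variance = [0.59 + 0.63 + 0.61] + 1.78 = 1.83 + 1.78 = 3.61.
Reliability = 3.61 / 4.78 = 0.755.

0.755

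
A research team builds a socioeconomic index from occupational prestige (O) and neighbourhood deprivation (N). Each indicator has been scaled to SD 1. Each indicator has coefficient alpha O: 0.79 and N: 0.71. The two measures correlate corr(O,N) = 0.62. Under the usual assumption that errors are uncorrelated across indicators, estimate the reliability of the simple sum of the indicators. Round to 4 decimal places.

0.8457

Var(O+N) = 2 + 2·[0.62] = 2 + 1.24 = 3.24.
Under uncorrelated errors the observed covariances equal the true-score covariances, so only the own-variance terms attenuate.
True-score variance = [0.79 + 0.71] + 1.24 = 1.5 + 1.24 = 2.74.
Reliability = 2.74 / 3.24 = 0.8457.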